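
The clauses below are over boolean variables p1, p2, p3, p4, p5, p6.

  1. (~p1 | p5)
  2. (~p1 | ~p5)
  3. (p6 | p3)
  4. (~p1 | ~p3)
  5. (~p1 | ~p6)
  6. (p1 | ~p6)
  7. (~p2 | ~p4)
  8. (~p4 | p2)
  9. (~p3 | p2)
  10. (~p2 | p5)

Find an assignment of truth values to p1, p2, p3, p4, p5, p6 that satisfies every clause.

p4 occurs only negated in the remaining clauses — set p4 = False.
Set p1 = False and propagate.
  then p6 is forced to False.
  then p3 is forced to True.
  then p2 is forced to True.
  then p5 is forced to True.

p1=False, p2=True, p3=True, p4=False, p5=True, p6=False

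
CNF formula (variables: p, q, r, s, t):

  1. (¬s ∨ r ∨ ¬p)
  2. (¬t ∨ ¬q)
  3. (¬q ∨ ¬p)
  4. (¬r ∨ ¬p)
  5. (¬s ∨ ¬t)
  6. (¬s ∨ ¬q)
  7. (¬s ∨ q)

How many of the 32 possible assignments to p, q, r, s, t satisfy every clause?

Satisfying assignments:
  p=F q=F r=F s=F t=F
  p=F q=F r=F s=F t=T
  p=F q=F r=T s=F t=F
  p=F q=F r=T s=F t=T
  p=F q=T r=F s=F t=F
  p=F q=T r=T s=F t=F
  p=T q=F r=F s=F t=F
  p=T q=F r=F s=F t=T
Count: 8.

8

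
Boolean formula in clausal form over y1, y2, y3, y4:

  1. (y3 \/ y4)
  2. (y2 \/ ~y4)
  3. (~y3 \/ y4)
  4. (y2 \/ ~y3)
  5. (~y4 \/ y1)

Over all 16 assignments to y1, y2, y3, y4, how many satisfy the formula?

Satisfying assignments:
  y1=1 y2=1 y3=0 y4=1
  y1=1 y2=1 y3=1 y4=1
Count: 2.

2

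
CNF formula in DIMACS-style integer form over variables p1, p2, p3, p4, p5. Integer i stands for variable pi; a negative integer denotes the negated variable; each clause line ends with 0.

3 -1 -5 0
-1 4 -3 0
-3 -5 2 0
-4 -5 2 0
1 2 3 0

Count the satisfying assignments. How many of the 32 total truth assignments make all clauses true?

Split on p3, then p1.
  p3=T, p1=T: remaining (p2,p4,p5) ∈ {(F,T,F); (T,T,F); (T,T,T)} — 3.
  p3=T, p1=F: p4 free; 3 ways for (p2,p5) × 2^1 = 6.
  p3=F, p1=T: remaining (p2,p4,p5) ∈ {(F,F,F); (F,T,F); (T,F,F); (T,T,F)} — 4.
  p3=F, p1=F: remaining (p2,p4,p5) ∈ {(T,F,F); (T,F,T); (T,T,F); (T,T,T)} — 4.
Total: 3 + 6 + 4 + 4 = 17.

17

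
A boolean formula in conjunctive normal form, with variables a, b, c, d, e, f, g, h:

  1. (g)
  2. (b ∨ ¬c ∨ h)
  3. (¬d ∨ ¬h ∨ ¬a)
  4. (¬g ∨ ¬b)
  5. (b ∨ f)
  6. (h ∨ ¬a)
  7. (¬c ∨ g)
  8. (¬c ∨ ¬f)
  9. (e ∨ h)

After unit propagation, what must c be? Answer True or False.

False

(g) stands alone — g = True.
(¬g ∨ ¬b) with g = True leaves only ¬b, so b = False.
From (f ∨ b) and b = False: f = True.
(¬c ∨ ¬f) with f = True leaves only ¬c, so c = False.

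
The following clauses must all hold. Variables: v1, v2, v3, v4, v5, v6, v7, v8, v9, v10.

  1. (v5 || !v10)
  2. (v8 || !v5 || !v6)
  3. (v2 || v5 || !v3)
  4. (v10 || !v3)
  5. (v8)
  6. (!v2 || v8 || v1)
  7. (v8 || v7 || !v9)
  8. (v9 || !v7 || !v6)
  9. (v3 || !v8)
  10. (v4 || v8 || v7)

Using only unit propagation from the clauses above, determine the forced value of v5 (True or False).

(v8) stands alone — v8 = True.
In (v3 || !v8), !v8 is now false; v3 must hold, so v3 = True.
(v10 || !v3): since v3 = True, the clause reduces to (v10). v10 = True.
(v5 || !v10) with v10 = True leaves only v5, so v5 = True.

True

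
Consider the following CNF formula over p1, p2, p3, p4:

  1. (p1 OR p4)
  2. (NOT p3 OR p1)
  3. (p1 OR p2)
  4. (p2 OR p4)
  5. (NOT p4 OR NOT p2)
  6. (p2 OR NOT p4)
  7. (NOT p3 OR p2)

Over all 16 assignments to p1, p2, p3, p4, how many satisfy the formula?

2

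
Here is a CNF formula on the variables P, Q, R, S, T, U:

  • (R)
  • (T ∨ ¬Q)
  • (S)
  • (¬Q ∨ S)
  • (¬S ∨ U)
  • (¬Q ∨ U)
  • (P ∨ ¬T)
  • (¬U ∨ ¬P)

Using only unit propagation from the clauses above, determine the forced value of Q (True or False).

(R) is a unit clause: R = True.
Unit clause (S) sets S = True.
From (¬S ∨ U) and S = True: U = True.
(¬U ∨ ¬P) with U = True leaves only ¬P, so P = False.
(P ∨ ¬T): since P = False, the clause reduces to (¬T). T = False.
From (T ∨ ¬Q) and T = False: Q = False.

False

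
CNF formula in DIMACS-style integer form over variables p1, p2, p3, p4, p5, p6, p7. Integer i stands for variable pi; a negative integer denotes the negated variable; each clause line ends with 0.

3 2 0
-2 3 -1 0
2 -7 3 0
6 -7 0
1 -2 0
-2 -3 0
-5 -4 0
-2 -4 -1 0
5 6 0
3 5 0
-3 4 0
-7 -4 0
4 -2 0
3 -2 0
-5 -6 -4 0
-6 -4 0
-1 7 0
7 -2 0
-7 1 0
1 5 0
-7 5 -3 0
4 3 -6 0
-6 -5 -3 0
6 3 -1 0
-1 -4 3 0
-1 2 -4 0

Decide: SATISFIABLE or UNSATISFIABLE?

UNSATISFIABLE

p3 = True:
  propagation gives p2=False, p4=True, p5=False, p6=True; an empty clause results — contradiction.
p3 = False:
  propagation gives p2=True; an empty clause results — contradiction.
Every branch closes, so no satisfying assignment exists.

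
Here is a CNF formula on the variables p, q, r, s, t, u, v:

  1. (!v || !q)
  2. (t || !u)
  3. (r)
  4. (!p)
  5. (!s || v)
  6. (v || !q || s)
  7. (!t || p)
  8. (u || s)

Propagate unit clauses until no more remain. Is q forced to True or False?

False

(r) is a unit clause: r = True.
Unit clause (!p) sets p = False.
From (p || !t) and p = False: t = False.
In (t || !u), t is now false; !u must hold, so u = False.
From (u || s) and u = False: s = True.
(v || !s) with s = True leaves only v, so v = True.
From (!q || !v) and v = True: q = False.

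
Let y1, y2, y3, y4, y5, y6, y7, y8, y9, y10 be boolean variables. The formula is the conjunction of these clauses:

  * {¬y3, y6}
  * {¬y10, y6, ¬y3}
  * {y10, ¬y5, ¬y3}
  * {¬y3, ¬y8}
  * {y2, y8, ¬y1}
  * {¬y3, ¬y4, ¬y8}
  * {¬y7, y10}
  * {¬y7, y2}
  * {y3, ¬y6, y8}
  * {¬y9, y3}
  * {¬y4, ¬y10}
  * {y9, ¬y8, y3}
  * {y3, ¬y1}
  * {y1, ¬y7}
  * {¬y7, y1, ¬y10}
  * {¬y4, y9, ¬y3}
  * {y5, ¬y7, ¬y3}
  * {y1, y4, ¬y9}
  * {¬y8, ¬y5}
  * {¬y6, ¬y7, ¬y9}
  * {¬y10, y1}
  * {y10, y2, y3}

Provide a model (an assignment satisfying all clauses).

y1 = True  y2 = True  y3 = True  y4 = False  y5 = True  y6 = True  y7 = False  y8 = False  y9 = False  y10 = True

Check each clause:
  1. {¬y3, y6} — y6 is true.
  2. {¬y10, y6, ¬y3} — y6 is true.
  3. {¬y5, ¬y3, y10} — y10 is true.
  4. {¬y3, ¬y8} — ¬y8 is true.
  5. {y2, y8, ¬y1} — y2 is true.
  6. {¬y4, ¬y3, ¬y8} — ¬y8 is true.
  7. {¬y7, y10} — ¬y7 is true.
  8. {y2, ¬y7} — ¬y7 is true.
  9. {y3, y8, ¬y6} — y3 is true.
  10. {y3, ¬y9} — y3 is true.
  11. {¬y4, ¬y10} — ¬y4 is true.
  12. {y9, ¬y8, y3} — ¬y8 is true.
  13. {y3, ¬y1} — y3 is true.
  14. {y1, ¬y7} — ¬y7 is true.
  15. {¬y10, ¬y7, y1} — y1 is true.
  16. {¬y3, y9, ¬y4} — ¬y4 is true.
  17. {¬y3, ¬y7, y5} — ¬y7 is true.
  18. {¬y9, y1, y4} — y1 is true.
  19. {¬y8, ¬y5} — ¬y8 is true.
  20. {¬y7, ¬y9, ¬y6} — ¬y7 is true.
  21. {¬y10, y1} — y1 is true.
  22. {y3, y10, y2} — y10 is true.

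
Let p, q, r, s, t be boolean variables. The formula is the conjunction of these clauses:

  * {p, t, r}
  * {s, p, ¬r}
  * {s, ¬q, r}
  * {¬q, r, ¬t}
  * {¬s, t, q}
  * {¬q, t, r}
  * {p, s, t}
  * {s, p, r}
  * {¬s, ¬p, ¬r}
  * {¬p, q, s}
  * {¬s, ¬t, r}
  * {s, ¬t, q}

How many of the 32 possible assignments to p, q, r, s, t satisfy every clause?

5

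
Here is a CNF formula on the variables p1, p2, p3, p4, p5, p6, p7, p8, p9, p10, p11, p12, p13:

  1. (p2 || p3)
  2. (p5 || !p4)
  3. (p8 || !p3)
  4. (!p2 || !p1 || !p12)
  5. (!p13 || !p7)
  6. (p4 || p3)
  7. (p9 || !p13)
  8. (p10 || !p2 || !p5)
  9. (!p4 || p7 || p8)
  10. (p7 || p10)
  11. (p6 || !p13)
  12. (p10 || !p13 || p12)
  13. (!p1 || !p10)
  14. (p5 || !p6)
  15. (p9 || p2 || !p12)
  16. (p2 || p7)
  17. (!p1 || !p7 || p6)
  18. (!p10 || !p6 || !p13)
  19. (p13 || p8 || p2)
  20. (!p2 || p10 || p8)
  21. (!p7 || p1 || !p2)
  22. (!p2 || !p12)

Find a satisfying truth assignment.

p1=False  p2=False  p3=True  p4=False  p5=True  p6=False  p7=True  p8=True  p9=False  p10=True  p11=False  p12=False  p13=False

Check each clause:
  1. (p2 || p3) — p3 is true.
  2. (p5 || !p4) — !p4 is true.
  3. (!p3 || p8) — p8 is true.
  4. (!p12 || !p2 || !p1) — !p12 is true.
  5. (!p7 || !p13) — !p13 is true.
  6. (p4 || p3) — p3 is true.
  7. (p9 || !p13) — !p13 is true.
  8. (p10 || !p2 || !p5) — p10 is true.
  9. (p7 || !p4 || p8) — p8 is true.
  10. (p7 || p10) — p10 is true.
  11. (p6 || !p13) — !p13 is true.
  12. (p10 || !p13 || p12) — p10 is true.
  13. (!p10 || !p1) — !p1 is true.
  14. (!p6 || p5) — !p6 is true.
  15. (p9 || !p12 || p2) — !p12 is true.
  16. (p2 || p7) — p7 is true.
  17. (p6 || !p7 || !p1) — !p1 is true.
  18. (!p13 || !p10 || !p6) — !p6 is true.
  19. (p2 || p13 || p8) — p8 is true.
  20. (p10 || p8 || !p2) — p8 is true.
  21. (p1 || !p7 || !p2) — !p2 is true.
  22. (!p2 || !p12) — !p12 is true.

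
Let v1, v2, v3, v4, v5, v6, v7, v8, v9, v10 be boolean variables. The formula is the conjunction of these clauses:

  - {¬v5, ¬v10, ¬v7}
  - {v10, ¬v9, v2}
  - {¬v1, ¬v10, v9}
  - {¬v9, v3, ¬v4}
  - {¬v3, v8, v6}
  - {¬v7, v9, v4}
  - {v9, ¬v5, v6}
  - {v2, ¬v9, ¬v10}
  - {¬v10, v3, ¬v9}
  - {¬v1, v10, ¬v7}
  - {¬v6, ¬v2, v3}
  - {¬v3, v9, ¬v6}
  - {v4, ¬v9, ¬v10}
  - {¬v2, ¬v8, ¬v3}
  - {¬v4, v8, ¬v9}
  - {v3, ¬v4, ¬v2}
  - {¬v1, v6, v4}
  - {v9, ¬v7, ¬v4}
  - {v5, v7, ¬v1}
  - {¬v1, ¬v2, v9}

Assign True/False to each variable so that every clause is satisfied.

v1=F, v2=T, v3=F, v4=F, v5=F, v6=F, v7=F, v8=F, v9=T, v10=F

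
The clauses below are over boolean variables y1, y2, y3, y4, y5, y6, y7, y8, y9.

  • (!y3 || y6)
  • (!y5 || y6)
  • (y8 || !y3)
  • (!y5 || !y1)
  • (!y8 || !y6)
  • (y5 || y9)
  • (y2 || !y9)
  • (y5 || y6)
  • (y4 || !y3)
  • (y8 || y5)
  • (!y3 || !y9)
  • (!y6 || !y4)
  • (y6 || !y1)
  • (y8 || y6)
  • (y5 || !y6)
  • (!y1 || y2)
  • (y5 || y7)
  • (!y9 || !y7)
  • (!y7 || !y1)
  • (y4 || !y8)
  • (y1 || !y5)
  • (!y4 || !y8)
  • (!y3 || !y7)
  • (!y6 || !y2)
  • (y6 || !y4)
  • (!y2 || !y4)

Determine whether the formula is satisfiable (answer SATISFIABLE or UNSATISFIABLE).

UNSATISFIABLE

y6 = True:
  propagation gives y8=False, y3=False, y5=True, y1=False; an empty clause results — contradiction.
y6 = False:
  propagation gives y3=False, y5=False; an empty clause results — contradiction.
Every branch closes, so no satisfying assignment exists.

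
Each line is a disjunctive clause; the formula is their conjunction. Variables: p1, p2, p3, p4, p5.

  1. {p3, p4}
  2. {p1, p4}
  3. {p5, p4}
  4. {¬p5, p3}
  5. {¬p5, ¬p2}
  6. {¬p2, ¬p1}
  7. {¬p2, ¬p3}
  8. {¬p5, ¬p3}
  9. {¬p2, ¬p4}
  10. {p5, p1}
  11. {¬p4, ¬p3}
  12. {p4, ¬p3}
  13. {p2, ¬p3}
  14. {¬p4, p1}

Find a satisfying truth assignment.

p1 = 1, p2 = 0, p3 = 0, p4 = 1, p5 = 0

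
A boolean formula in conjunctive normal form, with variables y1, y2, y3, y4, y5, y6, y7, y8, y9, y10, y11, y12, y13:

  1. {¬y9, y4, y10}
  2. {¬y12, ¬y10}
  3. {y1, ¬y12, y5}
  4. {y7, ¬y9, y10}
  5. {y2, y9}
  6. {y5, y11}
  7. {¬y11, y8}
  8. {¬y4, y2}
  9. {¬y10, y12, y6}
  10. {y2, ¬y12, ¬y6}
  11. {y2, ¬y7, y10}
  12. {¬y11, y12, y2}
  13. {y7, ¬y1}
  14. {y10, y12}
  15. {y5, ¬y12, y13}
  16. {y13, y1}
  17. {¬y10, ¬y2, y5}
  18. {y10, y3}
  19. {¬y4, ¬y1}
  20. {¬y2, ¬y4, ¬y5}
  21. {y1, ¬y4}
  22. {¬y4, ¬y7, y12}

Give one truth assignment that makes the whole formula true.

y1=F, y2=T, y3=T, y4=F, y5=T, y6=F, y7=T, y8=T, y9=F, y10=F, y11=F, y12=T, y13=T

Check each clause:
  1. {¬y9, y4, y10} — ¬y9 is true.
  2. {¬y12, ¬y10} — ¬y10 is true.
  3. {¬y12, y5, y1} — y5 is true.
  4. {y7, y10, ¬y9} — ¬y9 is true.
  5. {y2, y9} — y2 is true.
  6. {y5, y11} — y5 is true.
  7. {¬y11, y8} — y8 is true.
  8. {¬y4, y2} — y2 is true.
  9. {y6, ¬y10, y12} — y12 is true.
  10. {¬y6, y2, ¬y12} — y2 is true.
  11. {y2, y10, ¬y7} — y2 is true.
  12. {y2, ¬y11, y12} — y2 is true.
  13. {¬y1, y7} — ¬y1 is true.
  14. {y12, y10} — y12 is true.
  15. {¬y12, y5, y13} — y13 is true.
  16. {y1, y13} — y13 is true.
  17. {¬y10, ¬y2, y5} — y5 is true.
  18. {y3, y10} — y3 is true.
  19. {¬y1, ¬y4} — ¬y4 is true.
  20. {¬y5, ¬y2, ¬y4} — ¬y4 is true.
  21. {y1, ¬y4} — ¬y4 is true.
  22. {¬y4, ¬y7, y12} — y12 is true.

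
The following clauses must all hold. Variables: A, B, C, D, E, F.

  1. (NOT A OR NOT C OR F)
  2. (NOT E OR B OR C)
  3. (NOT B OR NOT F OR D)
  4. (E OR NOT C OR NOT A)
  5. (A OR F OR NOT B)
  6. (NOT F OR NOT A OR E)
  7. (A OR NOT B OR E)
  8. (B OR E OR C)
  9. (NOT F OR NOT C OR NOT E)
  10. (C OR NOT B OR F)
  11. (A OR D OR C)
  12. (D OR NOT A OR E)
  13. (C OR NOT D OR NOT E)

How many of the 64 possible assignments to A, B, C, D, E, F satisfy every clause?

The models are:
  A=F B=F C=T D=F E=F F=F
  A=F B=F C=T D=F E=F F=T
  A=F B=F C=T D=F E=T F=F
  A=F B=F C=T D=T E=F F=F
  A=F B=F C=T D=T E=F F=T
  A=F B=F C=T D=T E=T F=F
Count: 6.

6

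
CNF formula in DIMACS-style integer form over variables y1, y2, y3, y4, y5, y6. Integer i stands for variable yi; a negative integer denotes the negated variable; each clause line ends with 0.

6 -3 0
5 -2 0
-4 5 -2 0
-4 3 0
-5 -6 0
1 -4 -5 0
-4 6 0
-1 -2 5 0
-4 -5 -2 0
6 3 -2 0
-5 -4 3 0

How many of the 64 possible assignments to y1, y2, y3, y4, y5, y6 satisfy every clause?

Split on y5, then y4.
  y5=1, y4=1: a clause becomes empty — 0.
  y5=1, y4=0: remaining (y1,y2,y3,y6) ∈ {(0,0,0,0); (1,0,0,0)} — 2.
  y5=0, y4=1: remaining (y1,y2,y3,y6) ∈ {(0,0,1,1); (1,0,1,1)} — 2.
  y5=0, y4=0: y1 free; 3 ways for (y2,y3,y6) × 2^1 = 6.
Total: 0 + 2 + 2 + 6 = 10.

10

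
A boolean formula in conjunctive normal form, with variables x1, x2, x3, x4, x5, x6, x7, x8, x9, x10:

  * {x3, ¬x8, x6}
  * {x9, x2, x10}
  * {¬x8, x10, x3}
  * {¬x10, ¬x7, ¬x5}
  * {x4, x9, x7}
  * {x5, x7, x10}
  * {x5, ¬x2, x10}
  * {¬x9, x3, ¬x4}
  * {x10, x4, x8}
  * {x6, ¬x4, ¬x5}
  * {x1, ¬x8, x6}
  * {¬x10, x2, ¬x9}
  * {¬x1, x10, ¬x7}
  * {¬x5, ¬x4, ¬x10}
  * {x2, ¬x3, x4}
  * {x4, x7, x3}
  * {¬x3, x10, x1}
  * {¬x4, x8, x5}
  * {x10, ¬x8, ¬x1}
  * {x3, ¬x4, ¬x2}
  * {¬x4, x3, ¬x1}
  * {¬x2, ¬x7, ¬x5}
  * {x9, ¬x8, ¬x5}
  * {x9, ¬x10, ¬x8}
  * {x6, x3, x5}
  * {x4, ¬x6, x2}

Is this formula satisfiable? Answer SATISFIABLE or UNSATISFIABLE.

SATISFIABLE

Try x1 = False.
Try x2 = True.
Set x3 = False and propagate.
  then x4 is forced to False.
  then x7 is forced to True.
  then x5 is forced to False.
  then x10 is forced to True.
  then x6 is forced to True.
For the remaining variables, x8 = False, x9 = True works.
So x1=False  x2=True  x3=False  x4=False  x5=False  x6=True  x7=True  x8=False  x9=True  x10=True is a satisfying assignment.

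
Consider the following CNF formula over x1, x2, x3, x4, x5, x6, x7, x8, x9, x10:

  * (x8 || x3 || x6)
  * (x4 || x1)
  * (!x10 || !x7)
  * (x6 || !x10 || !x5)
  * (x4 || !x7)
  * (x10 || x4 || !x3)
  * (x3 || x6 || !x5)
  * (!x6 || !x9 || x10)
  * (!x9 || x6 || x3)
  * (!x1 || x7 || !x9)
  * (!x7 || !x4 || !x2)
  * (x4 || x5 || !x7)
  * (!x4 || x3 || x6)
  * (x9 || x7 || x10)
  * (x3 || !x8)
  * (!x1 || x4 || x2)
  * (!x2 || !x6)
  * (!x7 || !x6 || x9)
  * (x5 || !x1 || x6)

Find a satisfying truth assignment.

x1 = True  x2 = False  x3 = True  x4 = True  x5 = True  x6 = False  x7 = True  x8 = False  x9 = False  x10 = False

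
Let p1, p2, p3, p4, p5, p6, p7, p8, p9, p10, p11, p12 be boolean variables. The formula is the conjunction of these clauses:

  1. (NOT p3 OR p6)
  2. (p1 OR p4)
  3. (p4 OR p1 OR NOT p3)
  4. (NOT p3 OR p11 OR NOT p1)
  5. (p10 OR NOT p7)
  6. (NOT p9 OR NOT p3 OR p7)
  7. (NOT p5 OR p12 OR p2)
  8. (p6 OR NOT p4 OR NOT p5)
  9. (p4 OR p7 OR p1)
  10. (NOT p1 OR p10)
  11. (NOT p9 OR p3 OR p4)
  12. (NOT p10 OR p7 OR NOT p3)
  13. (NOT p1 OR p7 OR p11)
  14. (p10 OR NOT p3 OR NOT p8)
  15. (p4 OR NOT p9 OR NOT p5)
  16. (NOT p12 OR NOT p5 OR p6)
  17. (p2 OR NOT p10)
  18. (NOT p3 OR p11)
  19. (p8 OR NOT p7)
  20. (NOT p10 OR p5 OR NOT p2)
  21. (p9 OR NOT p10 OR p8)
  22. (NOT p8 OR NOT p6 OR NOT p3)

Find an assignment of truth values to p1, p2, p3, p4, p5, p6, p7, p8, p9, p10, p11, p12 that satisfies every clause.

p1 = F, p2 = F, p3 = F, p4 = T, p5 = F, p6 = T, p7 = F, p8 = T, p9 = F, p10 = F, p11 = T, p12 = F

Check each clause:
  1. (p6 OR NOT p3) — NOT p3 is true.
  2. (p4 OR p1) — p4 is true.
  3. (p1 OR NOT p3 OR p4) — p4 is true.
  4. (p11 OR NOT p3 OR NOT p1) — p11 is true.
  5. (p10 OR NOT p7) — NOT p7 is true.
  6. (NOT p9 OR NOT p3 OR p7) — NOT p3 is true.
  7. (NOT p5 OR p12 OR p2) — NOT p5 is true.
  8. (NOT p5 OR NOT p4 OR p6) — NOT p5 is true.
  9. (p7 OR p1 OR p4) — p4 is true.
  10. (NOT p1 OR p10) — NOT p1 is true.
  11. (NOT p9 OR p3 OR p4) — p4 is true.
  12. (NOT p10 OR p7 OR NOT p3) — NOT p3 is true.
  13. (p11 OR p7 OR NOT p1) — p11 is true.
  14. (p10 OR NOT p3 OR NOT p8) — NOT p3 is true.
  15. (p4 OR NOT p9 OR NOT p5) — NOT p5 is true.
  16. (p6 OR NOT p5 OR NOT p12) — NOT p5 is true.
  17. (p2 OR NOT p10) — NOT p10 is true.
  18. (p11 OR NOT p3) — p11 is true.
  19. (p8 OR NOT p7) — p8 is true.
  20. (NOT p10 OR NOT p2 OR p5) — NOT p10 is true.
  21. (p9 OR p8 OR NOT p10) — p8 is true.
  22. (NOT p6 OR NOT p8 OR NOT p3) — NOT p3 is true.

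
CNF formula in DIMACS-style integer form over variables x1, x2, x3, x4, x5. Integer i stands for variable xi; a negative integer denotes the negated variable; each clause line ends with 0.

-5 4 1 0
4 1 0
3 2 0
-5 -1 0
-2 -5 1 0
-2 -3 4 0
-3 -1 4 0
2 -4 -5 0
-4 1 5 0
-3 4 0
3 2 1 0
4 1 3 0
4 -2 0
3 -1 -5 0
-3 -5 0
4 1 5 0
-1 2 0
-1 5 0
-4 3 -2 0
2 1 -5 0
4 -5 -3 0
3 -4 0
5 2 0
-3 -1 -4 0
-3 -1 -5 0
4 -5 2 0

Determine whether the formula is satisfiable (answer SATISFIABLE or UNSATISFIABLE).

UNSATISFIABLE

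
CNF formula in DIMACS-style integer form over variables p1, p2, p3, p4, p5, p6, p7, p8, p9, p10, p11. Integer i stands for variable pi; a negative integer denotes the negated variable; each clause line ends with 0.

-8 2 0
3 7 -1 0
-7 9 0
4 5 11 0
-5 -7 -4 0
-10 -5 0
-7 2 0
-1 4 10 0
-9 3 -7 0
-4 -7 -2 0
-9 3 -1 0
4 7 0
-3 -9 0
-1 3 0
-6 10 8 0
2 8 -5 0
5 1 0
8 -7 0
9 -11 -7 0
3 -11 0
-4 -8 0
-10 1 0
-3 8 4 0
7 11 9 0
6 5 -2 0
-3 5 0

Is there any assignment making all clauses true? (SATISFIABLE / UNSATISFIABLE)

SATISFIABLE

Branch on p1: take p1 = True.
  then p3 is forced to True.
  then p9 is forced to False.
  then p7 is forced to False.
  then p4 is forced to True.
  then p8 is forced to False.
  then p11 is forced to True.
  then p5 is forced to True.
  then p10 is forced to False.
  then p6 is forced to False.
  then p2 is forced to True.
So p1 = T  p2 = T  p3 = T  p4 = T  p5 = T  p6 = F  p7 = F  p8 = F  p9 = F  p10 = F  p11 = T is a satisfying assignment.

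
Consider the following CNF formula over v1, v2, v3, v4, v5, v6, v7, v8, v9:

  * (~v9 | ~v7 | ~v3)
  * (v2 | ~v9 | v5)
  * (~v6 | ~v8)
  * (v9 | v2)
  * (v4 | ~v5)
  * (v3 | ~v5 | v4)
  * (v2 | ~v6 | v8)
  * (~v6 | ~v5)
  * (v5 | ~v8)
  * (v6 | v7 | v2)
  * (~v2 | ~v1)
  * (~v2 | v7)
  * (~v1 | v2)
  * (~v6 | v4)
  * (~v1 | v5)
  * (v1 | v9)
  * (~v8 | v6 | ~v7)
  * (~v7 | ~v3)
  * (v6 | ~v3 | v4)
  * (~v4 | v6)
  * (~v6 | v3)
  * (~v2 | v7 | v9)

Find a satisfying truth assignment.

v1=0, v2=1, v3=0, v4=0, v5=0, v6=0, v7=1, v8=0, v9=1

Set v1 = False and propagate.
  then v9 is forced to True.
Branch on v2: take v2 = True.
  then v7 is forced to True.
  then v3 is forced to False.
  then v6 is forced to False.
  then v8 is forced to False.
  then v4 is forced to False.
  then v5 is forced to False.
Every clause has at least one true literal under this assignment.
Check each clause:
  1. (~v9 | ~v3 | ~v7) — ~v3 is true.
  2. (v2 | v5 | ~v9) — v2 is true.
  3. (~v6 | ~v8) — ~v8 is true.
  4. (v9 | v2) — v9 is true.
  5. (~v5 | v4) — ~v5 is true.
  6. (v4 | ~v5 | v3) — ~v5 is true.
  7. (v8 | v2 | ~v6) — v2 is true.
  8. (~v6 | ~v5) — ~v6 is true.
  9. (~v8 | v5) — ~v8 is true.
  10. (v2 | v6 | v7) — v2 is true.
  11. (~v2 | ~v1) — ~v1 is true.
  12. (~v2 | v7) — v7 is true.
  13. (~v1 | v2) — v2 is true.
  14. (~v6 | v4) — ~v6 is true.
  15. (v5 | ~v1) — ~v1 is true.
  16. (v1 | v9) — v9 is true.
  17. (v6 | ~v8 | ~v7) — ~v8 is true.
  18. (~v7 | ~v3) — ~v3 is true.
  19. (v4 | ~v3 | v6) — ~v3 is true.
  20. (v6 | ~v4) — ~v4 is true.
  21. (~v6 | v3) — ~v6 is true.
  22. (v7 | v9 | ~v2) — v9 is true.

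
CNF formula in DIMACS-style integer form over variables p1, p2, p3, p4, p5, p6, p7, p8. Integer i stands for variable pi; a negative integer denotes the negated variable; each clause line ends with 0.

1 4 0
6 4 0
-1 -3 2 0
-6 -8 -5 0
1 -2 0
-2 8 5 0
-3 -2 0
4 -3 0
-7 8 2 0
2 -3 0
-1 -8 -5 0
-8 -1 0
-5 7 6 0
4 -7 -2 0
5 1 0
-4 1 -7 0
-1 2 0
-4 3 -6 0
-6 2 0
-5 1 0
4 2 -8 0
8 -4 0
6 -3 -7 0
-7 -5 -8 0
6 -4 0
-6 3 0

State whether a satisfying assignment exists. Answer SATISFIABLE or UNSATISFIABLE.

UNSATISFIABLE

p2 = True:
  propagation gives p1=True, p3=False, p8=False, p5=True; an empty clause results — contradiction.
p2 = False:
  propagation gives p3=False, p1=False, p4=True, p5=True; an empty clause results — contradiction.
Every branch closes, so no satisfying assignment exists.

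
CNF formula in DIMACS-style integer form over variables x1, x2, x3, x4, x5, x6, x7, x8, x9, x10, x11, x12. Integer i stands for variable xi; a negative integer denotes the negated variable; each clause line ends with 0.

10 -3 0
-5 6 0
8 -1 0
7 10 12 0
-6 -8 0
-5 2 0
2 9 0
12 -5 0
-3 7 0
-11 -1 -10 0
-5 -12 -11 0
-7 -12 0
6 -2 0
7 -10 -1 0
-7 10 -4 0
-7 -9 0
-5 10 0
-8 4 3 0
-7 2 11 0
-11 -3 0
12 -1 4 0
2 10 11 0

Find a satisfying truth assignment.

x1 = F, x2 = F, x3 = F, x4 = F, x5 = F, x6 = T, x7 = F, x8 = F, x9 = T, x10 = T, x11 = T, x12 = F

Pure literal: x1 appears only negated; assign x1 = False.
x5 occurs only negated in the remaining clauses — set x5 = False.
Set x2 = False and propagate.
  then x9 is forced to True.
  then x7 is forced to False.
  then x3 is forced to False.
Try x4 = False.
  then x8 is forced to False.
The remaining clauses are satisfied by x6 = True, x10 = True, x11 = True, x12 = False.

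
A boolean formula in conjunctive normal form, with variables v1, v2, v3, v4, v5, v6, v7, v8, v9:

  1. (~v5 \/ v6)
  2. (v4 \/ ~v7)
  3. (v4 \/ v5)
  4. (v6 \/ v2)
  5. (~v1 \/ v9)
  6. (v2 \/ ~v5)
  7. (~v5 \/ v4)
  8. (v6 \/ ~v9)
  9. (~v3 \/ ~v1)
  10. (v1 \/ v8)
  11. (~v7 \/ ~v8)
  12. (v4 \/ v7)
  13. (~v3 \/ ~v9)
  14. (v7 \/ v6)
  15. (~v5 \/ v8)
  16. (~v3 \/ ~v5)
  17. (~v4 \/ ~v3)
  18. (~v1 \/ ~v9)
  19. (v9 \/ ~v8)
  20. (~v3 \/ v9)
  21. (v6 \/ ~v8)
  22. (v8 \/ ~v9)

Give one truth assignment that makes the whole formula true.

v2 occurs only positively in the remaining clauses — set v2 = True.
v3 occurs only negated in the remaining clauses — set v3 = False.
Try v1 = False.
  then v8 is forced to True.
  then v7 is forced to False.
  then v4 is forced to True.
  then v6 is forced to True.
  then v9 is forced to True.
v5 is now unconstrained; take v5 = False.
Every clause has at least one true literal under this assignment.

v1 = 0, v2 = 1, v3 = 0, v4 = 1, v5 = 0, v6 = 1, v7 = 0, v8 = 1, v9 = 1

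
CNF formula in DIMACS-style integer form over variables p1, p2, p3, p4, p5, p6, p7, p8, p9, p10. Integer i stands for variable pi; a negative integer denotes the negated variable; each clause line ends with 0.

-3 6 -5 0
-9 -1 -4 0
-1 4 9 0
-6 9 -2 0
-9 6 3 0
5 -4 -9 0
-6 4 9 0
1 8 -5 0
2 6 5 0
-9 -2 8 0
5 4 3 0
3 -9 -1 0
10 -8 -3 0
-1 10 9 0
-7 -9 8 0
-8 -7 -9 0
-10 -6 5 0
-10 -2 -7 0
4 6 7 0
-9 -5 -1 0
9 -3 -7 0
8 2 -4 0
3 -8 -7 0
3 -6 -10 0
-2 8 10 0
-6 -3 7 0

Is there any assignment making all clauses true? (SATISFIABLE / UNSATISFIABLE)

SATISFIABLE

Branch on p1: take p1 = False.
Branch on p2: take p2 = False.
Branch on p3: take p3 = False.
For the remaining variables, p4 = True, p5 = True, p6 = False, p7 = False, p8 = True, p9 = False, p10 = False works.
Every clause has at least one true literal under this assignment.
So p1=F, p2=F, p3=F, p4=T, p5=T, p6=F, p7=F, p8=T, p9=F, p10=F is a satisfying assignment.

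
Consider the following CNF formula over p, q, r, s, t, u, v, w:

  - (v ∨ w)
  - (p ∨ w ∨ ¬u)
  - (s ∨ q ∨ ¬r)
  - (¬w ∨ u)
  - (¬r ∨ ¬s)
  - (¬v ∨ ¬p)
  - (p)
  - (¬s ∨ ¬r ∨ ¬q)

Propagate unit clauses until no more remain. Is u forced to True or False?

Unit clause (p) sets p = True.
(¬p ∨ ¬v): since p = True, the clause reduces to (¬v). v = False.
(w ∨ v) with v = False leaves only w, so w = True.
In (u ∨ ¬w), ¬w is now false; u must hold, so u = True.

True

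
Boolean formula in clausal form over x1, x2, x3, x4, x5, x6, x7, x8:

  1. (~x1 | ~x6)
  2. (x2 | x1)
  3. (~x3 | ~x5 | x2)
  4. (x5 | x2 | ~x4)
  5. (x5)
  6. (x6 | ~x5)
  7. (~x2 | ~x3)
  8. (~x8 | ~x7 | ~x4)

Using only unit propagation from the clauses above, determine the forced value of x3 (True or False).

Unit clause (x5) sets x5 = True.
(~x5 | x6) with x5 = True leaves only x6, so x6 = True.
From (~x1 | ~x6) and x6 = True: x1 = False.
From (x2 | x1) and x1 = False: x2 = True.
(~x2 | ~x3): since x2 = True, the clause reduces to (~x3). x3 = False.

False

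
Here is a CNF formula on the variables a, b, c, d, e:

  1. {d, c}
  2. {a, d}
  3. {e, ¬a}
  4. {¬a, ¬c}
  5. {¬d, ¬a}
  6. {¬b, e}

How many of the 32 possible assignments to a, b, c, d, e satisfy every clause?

6

Satisfying assignments:
  a=F b=F c=F d=T e=F
  a=F b=F c=F d=T e=T
  a=F b=F c=T d=T e=F
  a=F b=F c=T d=T e=T
  a=F b=T c=F d=T e=T
  a=F b=T c=T d=T e=T
That's 6 in total.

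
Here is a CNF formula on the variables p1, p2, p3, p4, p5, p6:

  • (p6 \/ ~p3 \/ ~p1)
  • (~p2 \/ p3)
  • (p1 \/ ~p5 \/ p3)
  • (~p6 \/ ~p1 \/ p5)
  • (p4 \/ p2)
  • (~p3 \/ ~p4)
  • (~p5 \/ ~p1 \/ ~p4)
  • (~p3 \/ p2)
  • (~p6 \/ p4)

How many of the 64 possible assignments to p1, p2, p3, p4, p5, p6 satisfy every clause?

5

Satisfying assignments:
  p1=0 p2=0 p3=0 p4=1 p5=0 p6=0
  p1=0 p2=0 p3=0 p4=1 p5=0 p6=1
  p1=0 p2=1 p3=1 p4=0 p5=0 p6=0
  p1=0 p2=1 p3=1 p4=0 p5=1 p6=0
  p1=1 p2=0 p3=0 p4=1 p5=0 p6=0
Count: 5.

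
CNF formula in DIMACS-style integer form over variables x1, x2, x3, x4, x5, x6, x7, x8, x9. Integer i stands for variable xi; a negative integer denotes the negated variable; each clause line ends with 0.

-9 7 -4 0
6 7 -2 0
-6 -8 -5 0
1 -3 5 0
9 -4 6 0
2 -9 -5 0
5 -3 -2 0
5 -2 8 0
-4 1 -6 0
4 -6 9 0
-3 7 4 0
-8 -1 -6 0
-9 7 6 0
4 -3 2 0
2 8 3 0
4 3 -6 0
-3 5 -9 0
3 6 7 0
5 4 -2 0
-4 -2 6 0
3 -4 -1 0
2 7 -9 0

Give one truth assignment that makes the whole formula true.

x1=1, x2=1, x3=0, x4=0, x5=1, x6=0, x7=1, x8=1, x9=0

Pure literal: x7 appears only positively; assign x7 = True.
Branch on x1: take x1 = True.
For the remaining variables, x2 = True, x3 = False, x4 = False, x5 = True, x6 = False, x8 = True, x9 = False works.
Check each clause:
  1. {¬x9, x7, ¬x4} — ¬x9 is true.
  2. {¬x2, x7, x6} — x7 is true.
  3. {¬x5, ¬x8, ¬x6} — ¬x6 is true.
  4. {x5, x1, ¬x3} — x1 is true.
  5. {x9, ¬x4, x6} — ¬x4 is true.
  6. {x2, ¬x5, ¬x9} — x2 is true.
  7. {¬x3, x5, ¬x2} — x5 is true.
  8. {¬x2, x8, x5} — x8 is true.
  9. {¬x4, x1, ¬x6} — x1 is true.
  10. {x4, ¬x6, x9} — ¬x6 is true.
  11. {¬x3, x4, x7} — ¬x3 is true.
  12. {¬x1, ¬x6, ¬x8} — ¬x6 is true.
  13. {x7, ¬x9, x6} — ¬x9 is true.
  14. {¬x3, x2, x4} — x2 is true.
  15. {x3, x8, x2} — x8 is true.
  16. {x4, x3, ¬x6} — ¬x6 is true.
  17. {x5, ¬x3, ¬x9} — x5 is true.
  18. {x7, x6, x3} — x7 is true.
  19. {x4, x5, ¬x2} — x5 is true.
  20. {¬x2, x6, ¬x4} — ¬x4 is true.
  21. {x3, ¬x1, ¬x4} — ¬x4 is true.
  22. {¬x9, x7, x2} — x2 is true.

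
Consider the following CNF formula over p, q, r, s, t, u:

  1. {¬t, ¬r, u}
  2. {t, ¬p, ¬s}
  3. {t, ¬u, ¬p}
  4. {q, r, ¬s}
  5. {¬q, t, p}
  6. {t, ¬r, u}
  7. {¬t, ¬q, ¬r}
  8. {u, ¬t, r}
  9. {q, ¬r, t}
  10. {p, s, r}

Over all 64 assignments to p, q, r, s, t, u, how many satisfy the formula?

10

Case analysis on t and r:
  t=T, r=T: remaining (p,q,s,u) ∈ {(F,F,F,T); (F,F,T,T); (T,F,F,T); (T,F,T,T)} — 4.
  t=T, r=F: remaining (p,q,s,u) ∈ {(F,T,T,T); (T,F,F,T); (T,T,F,T); (T,T,T,T)} — 4.
  t=F, r=T: a clause becomes empty — 0.
  t=F, r=F: remaining (p,q,s,u) ∈ {(T,F,F,F); (T,T,F,F)} — 2.
Total: 4 + 4 + 0 + 2 = 10.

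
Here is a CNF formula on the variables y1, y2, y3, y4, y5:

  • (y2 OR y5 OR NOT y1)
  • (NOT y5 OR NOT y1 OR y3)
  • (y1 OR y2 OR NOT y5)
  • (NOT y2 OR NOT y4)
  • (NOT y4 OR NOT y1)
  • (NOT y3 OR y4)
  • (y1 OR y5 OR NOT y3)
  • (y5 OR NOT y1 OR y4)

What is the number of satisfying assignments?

The models are:
  y1=0 y2=0 y3=0 y4=0 y5=0
  y1=0 y2=0 y3=0 y4=1 y5=0
  y1=0 y2=1 y3=0 y4=0 y5=0
  y1=0 y2=1 y3=0 y4=0 y5=1
That's 4 in total.

4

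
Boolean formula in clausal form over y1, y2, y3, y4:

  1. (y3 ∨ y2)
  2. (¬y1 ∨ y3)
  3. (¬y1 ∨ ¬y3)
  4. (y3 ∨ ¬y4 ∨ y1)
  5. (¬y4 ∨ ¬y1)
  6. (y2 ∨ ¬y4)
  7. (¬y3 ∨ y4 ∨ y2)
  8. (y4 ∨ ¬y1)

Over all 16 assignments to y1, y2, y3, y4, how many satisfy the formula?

3

Satisfying assignments:
  y1=F y2=T y3=F y4=F
  y1=F y2=T y3=T y4=F
  y1=F y2=T y3=T y4=T
That's 3 in total.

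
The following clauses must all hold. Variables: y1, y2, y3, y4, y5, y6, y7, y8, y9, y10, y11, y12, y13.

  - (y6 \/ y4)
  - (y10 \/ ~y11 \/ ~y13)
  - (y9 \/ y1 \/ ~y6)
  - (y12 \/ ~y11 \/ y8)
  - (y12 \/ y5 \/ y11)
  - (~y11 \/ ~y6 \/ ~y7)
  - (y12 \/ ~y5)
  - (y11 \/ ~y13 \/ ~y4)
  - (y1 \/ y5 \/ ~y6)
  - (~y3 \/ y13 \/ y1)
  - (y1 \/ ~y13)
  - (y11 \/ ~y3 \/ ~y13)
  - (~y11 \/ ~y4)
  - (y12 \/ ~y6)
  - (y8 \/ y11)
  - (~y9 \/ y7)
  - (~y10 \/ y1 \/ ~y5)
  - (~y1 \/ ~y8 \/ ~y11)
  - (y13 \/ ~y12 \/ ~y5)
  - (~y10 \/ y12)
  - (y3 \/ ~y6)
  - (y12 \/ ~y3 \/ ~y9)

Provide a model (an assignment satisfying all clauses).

y1=True, y2=True, y3=True, y4=False, y5=False, y6=True, y7=False, y8=False, y9=False, y10=False, y11=True, y12=True, y13=False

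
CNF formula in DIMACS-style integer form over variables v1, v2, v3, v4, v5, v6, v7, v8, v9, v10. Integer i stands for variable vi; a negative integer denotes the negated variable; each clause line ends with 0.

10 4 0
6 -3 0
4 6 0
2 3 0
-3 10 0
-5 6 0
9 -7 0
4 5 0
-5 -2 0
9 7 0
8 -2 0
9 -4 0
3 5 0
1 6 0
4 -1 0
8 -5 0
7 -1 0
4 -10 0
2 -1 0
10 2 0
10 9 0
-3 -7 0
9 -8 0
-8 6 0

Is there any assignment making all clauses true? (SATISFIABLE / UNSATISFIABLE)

v6 occurs only positively in the remaining clauses — set v6 = True.
Pure literal: v9 appears only positively; assign v9 = True.
Try v1 = False.
Branch on v2: take v2 = False.
  then v3 is forced to True.
  then v10 is forced to True.
  then v4 is forced to True.
  then v7 is forced to False.
The remaining clauses are satisfied by v5 = False, v8 = False.
So v1 = False, v2 = False, v3 = True, v4 = True, v5 = False, v6 = True, v7 = False, v8 = False, v9 = True, v10 = True is a satisfying assignment.

SATISFIABLE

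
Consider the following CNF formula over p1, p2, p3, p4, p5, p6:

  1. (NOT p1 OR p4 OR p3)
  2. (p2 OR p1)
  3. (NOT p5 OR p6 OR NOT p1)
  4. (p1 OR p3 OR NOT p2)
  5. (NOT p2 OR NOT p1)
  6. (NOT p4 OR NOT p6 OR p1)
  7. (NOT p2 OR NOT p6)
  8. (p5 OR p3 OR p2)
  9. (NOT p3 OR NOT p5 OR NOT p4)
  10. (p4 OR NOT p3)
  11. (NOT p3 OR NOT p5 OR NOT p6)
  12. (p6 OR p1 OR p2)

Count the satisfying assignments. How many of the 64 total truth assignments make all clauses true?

The models are:
  p1=F p2=T p3=T p4=T p5=F p6=F
  p1=T p2=F p3=F p4=T p5=T p6=T
  p1=T p2=F p3=T p4=T p5=F p6=F
  p1=T p2=F p3=T p4=T p5=F p6=T
That's 4 in total.

4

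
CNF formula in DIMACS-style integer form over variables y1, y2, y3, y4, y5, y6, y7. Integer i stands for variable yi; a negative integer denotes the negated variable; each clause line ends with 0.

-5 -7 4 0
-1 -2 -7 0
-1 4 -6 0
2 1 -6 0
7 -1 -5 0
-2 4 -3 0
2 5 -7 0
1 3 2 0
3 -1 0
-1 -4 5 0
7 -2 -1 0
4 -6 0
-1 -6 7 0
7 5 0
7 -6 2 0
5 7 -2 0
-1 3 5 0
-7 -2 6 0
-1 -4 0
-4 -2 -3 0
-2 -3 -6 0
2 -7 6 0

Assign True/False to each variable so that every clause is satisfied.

y1 = False, y2 = True, y3 = False, y4 = True, y5 = True, y6 = False, y7 = False

Check each clause:
  1. (!y5 || y4 || !y7) — !y7 is true.
  2. (!y2 || !y1 || !y7) — !y7 is true.
  3. (!y6 || !y1 || y4) — !y6 is true.
  4. (!y6 || y2 || y1) — y2 is true.
  5. (y7 || !y5 || !y1) — !y1 is true.
  6. (!y2 || y4 || !y3) — y4 is true.
  7. (y2 || y5 || !y7) — !y7 is true.
  8. (y1 || y2 || y3) — y2 is true.
  9. (!y1 || y3) — !y1 is true.
  10. (y5 || !y1 || !y4) — y5 is true.
  11. (y7 || !y1 || !y2) — !y1 is true.
  12. (!y6 || y4) — !y6 is true.
  13. (!y1 || !y6 || y7) — !y6 is true.
  14. (y7 || y5) — y5 is true.
  15. (y2 || y7 || !y6) — !y6 is true.
  16. (!y2 || y5 || y7) — y5 is true.
  17. (y5 || !y1 || y3) — y5 is true.
  18. (!y2 || !y7 || y6) — !y7 is true.
  19. (!y1 || !y4) — !y1 is true.
  20. (!y2 || !y4 || !y3) — !y3 is true.
  21. (!y6 || !y2 || !y3) — !y6 is true.
  22. (y6 || y2 || !y7) — !y7 is true.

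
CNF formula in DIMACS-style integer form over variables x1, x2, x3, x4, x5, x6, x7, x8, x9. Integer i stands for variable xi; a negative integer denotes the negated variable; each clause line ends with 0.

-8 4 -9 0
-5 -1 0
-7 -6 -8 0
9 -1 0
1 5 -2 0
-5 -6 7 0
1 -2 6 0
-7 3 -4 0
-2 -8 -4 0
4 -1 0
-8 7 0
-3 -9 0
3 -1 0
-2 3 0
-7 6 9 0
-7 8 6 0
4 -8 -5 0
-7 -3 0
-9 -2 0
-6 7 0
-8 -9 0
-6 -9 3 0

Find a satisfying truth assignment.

x1=0, x2=0, x3=0, x4=0, x5=1, x6=0, x7=0, x8=0, x9=0

Pure literal: x2 appears only negated; assign x2 = False.
Branch on x1: take x1 = False.
Branch on x3: take x3 = False.
Branch on x4: take x4 = False.
The remaining clauses are satisfied by x5 = True, x6 = False, x7 = False, x8 = False, x9 = False.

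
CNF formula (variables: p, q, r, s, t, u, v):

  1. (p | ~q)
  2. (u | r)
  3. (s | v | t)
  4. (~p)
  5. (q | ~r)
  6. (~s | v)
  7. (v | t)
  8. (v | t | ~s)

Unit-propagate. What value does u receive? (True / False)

True

(~p) stands alone — p = False.
(p | ~q) with p = False leaves only ~q, so q = False.
In (q | ~r), q is now false; ~r must hold, so r = False.
In (r | u), r is now false; u must hold, so u = True.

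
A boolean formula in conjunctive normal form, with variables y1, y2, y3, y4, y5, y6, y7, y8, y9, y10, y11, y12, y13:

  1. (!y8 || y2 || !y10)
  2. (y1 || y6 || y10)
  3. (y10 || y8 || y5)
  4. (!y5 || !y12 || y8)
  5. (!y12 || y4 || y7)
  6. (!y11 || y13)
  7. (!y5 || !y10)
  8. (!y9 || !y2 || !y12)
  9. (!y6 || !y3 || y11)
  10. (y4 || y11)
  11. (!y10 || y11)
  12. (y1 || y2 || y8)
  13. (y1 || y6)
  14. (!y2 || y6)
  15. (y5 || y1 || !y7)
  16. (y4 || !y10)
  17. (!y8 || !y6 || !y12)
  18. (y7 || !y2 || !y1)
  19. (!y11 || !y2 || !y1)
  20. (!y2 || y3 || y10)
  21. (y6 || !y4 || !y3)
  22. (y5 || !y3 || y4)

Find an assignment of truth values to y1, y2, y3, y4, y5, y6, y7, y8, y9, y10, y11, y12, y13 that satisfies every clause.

y1=T, y2=F, y3=F, y4=F, y5=T, y6=T, y7=T, y8=F, y9=F, y10=F, y11=T, y12=F, y13=T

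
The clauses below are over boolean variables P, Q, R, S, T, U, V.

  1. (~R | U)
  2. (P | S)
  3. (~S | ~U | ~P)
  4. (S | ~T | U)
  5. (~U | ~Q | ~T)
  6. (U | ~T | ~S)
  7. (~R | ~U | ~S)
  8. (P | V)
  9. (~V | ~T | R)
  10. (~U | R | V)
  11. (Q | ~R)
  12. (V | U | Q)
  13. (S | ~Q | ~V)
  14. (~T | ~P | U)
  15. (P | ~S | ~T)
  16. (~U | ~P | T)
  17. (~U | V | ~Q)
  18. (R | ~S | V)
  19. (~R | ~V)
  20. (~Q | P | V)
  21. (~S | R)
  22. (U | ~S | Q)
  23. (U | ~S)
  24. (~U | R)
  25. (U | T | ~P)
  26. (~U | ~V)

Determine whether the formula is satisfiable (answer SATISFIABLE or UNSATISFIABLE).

UNSATISFIABLE

U = True:
  propagation gives R=True, S=False, P=True, Q=True; an empty clause results — contradiction.
U = False:
  propagation gives R=False, S=False, P=True, T=False; an empty clause results — contradiction.
Every branch closes, so no satisfying assignment exists.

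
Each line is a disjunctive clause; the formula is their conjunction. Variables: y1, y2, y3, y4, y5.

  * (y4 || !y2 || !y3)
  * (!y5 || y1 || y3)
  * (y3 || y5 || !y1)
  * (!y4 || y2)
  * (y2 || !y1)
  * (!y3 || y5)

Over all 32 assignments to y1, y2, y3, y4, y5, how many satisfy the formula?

Satisfying assignments:
  y1=0 y2=0 y3=0 y4=0 y5=0
  y1=0 y2=0 y3=1 y4=0 y5=1
  y1=0 y2=1 y3=0 y4=0 y5=0
  y1=0 y2=1 y3=0 y4=1 y5=0
  y1=0 y2=1 y3=1 y4=1 y5=1
  y1=1 y2=1 y3=0 y4=0 y5=1
  y1=1 y2=1 y3=0 y4=1 y5=1
  y1=1 y2=1 y3=1 y4=1 y5=1
That's 8 in total.

8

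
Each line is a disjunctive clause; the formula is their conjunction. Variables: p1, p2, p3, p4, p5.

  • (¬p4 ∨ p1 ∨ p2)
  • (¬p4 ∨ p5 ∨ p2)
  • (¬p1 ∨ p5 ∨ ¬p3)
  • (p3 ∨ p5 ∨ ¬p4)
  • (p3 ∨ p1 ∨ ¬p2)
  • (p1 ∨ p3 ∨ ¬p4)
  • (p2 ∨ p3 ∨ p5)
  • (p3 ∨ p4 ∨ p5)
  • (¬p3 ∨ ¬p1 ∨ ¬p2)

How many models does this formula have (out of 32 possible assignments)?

Case analysis on p3 and p1:
  p3=1, p1=1: remaining (p2,p4,p5) ∈ {(0,0,1); (0,1,1)} — 2.
  p3=1, p1=0: p5 free; 3 ways for (p2,p4) × 2^1 = 6.
  p3=0, p1=1: remaining (p2,p4,p5) ∈ {(0,0,1); (0,1,1); (1,0,1); (1,1,1)} — 4.
  p3=0, p1=0: remaining (p2,p4,p5) ∈ {(0,0,1)} — 1.
Total: 2 + 6 + 4 + 1 = 13.

13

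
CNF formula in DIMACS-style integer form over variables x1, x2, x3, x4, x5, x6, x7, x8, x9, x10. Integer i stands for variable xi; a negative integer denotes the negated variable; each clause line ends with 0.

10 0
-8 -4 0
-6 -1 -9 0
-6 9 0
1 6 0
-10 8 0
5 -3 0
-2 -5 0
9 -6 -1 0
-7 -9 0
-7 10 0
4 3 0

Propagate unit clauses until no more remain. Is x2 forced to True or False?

False

(x10) stands alone — x10 = True.
From (x8 | ~x10) and x10 = True: x8 = True.
(~x4 | ~x8): since x8 = True, the clause reduces to (~x4). x4 = False.
In (x3 | x4), x4 is now false; x3 must hold, so x3 = True.
From (x5 | ~x3) and x3 = True: x5 = True.
(~x2 | ~x5): since x5 = True, the clause reduces to (~x2). x2 = False.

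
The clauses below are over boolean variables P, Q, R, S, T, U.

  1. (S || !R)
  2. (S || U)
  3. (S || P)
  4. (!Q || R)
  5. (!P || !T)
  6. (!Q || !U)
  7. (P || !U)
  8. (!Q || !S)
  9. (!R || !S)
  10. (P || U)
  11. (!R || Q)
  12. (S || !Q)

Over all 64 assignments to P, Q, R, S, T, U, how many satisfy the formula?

The models are:
  P=T Q=F R=F S=F T=F U=T
  P=T Q=F R=F S=T T=F U=F
  P=T Q=F R=F S=T T=F U=T
Count: 3.

3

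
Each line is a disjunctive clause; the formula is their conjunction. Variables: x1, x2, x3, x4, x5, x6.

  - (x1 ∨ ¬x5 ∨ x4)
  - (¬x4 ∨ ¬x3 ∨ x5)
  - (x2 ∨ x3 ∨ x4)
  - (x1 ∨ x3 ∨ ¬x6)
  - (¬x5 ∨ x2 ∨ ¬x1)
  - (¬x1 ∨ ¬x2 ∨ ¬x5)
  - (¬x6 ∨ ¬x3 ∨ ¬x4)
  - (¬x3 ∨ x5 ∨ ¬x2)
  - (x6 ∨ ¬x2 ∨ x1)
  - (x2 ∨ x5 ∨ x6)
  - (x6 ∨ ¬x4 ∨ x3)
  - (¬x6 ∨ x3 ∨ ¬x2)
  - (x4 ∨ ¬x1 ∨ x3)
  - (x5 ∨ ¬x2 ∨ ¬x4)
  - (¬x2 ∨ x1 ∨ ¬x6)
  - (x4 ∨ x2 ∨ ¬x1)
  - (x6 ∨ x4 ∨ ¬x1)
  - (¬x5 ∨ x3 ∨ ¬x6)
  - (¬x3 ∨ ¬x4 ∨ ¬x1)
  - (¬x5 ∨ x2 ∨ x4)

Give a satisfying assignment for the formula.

Branch on x1: take x1 = False.
Branch on x2: take x2 = False.
Try x3 = True.
The remaining clauses are satisfied by x4 = False, x5 = False, x6 = True.

x1=False, x2=False, x3=True, x4=False, x5=False, x6=True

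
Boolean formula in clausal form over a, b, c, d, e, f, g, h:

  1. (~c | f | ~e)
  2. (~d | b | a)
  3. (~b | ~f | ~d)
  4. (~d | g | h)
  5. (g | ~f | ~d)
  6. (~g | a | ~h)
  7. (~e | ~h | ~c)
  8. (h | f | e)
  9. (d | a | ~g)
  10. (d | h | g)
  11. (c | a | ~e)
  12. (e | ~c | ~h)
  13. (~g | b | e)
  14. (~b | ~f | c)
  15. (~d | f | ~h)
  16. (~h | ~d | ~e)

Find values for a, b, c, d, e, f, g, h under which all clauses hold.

Pure literal: a appears only positively; assign a = True.
Branch on b: take b = True.
Set c = False and propagate.
  then f is forced to False.
The remaining clauses are satisfied by d = False, e = True, g = False, h = True.

a = T, b = T, c = F, d = F, e = T, f = F, g = F, h = T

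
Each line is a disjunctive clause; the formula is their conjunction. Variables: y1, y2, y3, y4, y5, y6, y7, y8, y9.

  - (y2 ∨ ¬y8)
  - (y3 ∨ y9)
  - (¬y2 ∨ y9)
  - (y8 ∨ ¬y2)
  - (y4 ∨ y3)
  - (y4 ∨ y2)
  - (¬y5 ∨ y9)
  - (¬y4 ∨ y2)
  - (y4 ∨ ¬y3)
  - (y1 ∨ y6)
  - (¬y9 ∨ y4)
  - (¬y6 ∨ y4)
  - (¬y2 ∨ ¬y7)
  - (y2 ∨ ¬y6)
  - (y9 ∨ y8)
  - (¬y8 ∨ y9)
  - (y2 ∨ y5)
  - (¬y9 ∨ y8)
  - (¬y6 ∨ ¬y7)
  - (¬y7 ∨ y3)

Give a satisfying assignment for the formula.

y1 = True  y2 = True  y3 = True  y4 = True  y5 = True  y6 = True  y7 = False  y8 = True  y9 = True

Check each clause:
  1. (y2 ∨ ¬y8) — y2 is true.
  2. (y9 ∨ y3) — y9 is true.
  3. (y9 ∨ ¬y2) — y9 is true.
  4. (y8 ∨ ¬y2) — y8 is true.
  5. (y3 ∨ y4) — y3 is true.
  6. (y2 ∨ y4) — y2 is true.
  7. (y9 ∨ ¬y5) — y9 is true.
  8. (¬y4 ∨ y2) — y2 is true.
  9. (y4 ∨ ¬y3) — y4 is true.
  10. (y1 ∨ y6) — y1 is true.
  11. (¬y9 ∨ y4) — y4 is true.
  12. (¬y6 ∨ y4) — y4 is true.
  13. (¬y7 ∨ ¬y2) — ¬y7 is true.
  14. (¬y6 ∨ y2) — y2 is true.
  15. (y8 ∨ y9) — y8 is true.
  16. (y9 ∨ ¬y8) — y9 is true.
  17. (y2 ∨ y5) — y2 is true.
  18. (¬y9 ∨ y8) — y8 is true.
  19. (¬y7 ∨ ¬y6) — ¬y7 is true.
  20. (¬y7 ∨ y3) — ¬y7 is true.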